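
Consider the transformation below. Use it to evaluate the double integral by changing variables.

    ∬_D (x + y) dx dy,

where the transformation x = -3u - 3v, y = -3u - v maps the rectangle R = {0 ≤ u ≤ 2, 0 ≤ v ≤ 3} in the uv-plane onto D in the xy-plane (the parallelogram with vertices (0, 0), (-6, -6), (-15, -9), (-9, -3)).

Compute the Jacobian determinant of (x, y) with respect to (u, v):

    ∂(x,y)/∂(u,v) = | -3  -3 | = (-3)(-1) - (-3)(-3) = -6.
                   | -3  -1 |

Its absolute value is |J| = 6 (the area scaling factor).

Substituting x = -3u - 3v, y = -3u - v into the integrand,

    x + y → -6u - 4v,

so the integral becomes

    ∬_R (-6u - 4v) · |J| du dv = ∫_0^2 ∫_0^3 (-36u - 24v) dv du.

Inner (v): -108u - 108.
Outer (u): -432.

Therefore ∬_D (x + y) dx dy = -432.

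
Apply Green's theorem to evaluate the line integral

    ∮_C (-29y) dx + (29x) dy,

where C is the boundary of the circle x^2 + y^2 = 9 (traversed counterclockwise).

Green's theorem converts the closed line integral into a double integral over the enclosed region D:

    ∮_C P dx + Q dy = ∬_D (∂Q/∂x - ∂P/∂y) dA.

Here P = -29y, Q = 29x, so

    ∂Q/∂x = 29,    ∂P/∂y = -29,
    ∂Q/∂x - ∂P/∂y = 58.

D is the region x^2 + y^2 ≤ 9. Evaluating the double integral:

In polar coordinates (x = r cos θ, y = r sin θ, dA = r dr dθ) the integrand becomes 58, so

    ∬_D (58) dA = ∫_0^{2π} ∫_0^{3} (58) · r dr dθ.

Inner (r from 0 to 3): 261.
Outer (θ from 0 to 2π): 522π.

Therefore ∮_C P dx + Q dy = 522π.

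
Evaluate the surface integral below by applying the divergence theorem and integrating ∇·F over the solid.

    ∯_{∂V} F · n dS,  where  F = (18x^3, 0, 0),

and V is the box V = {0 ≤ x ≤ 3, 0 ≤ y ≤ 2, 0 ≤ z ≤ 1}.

By the divergence theorem,

    ∯_{∂V} F · n dS = ∭_V (∇ · F) dV.

Compute the divergence:
    ∇ · F = ∂F_x/∂x + ∂F_y/∂y + ∂F_z/∂z = 54x^2 + 0 + 0 = 54x^2.

V is a rectangular box, so dV = dx dy dz with 0 ≤ x ≤ 3, 0 ≤ y ≤ 2, 0 ≤ z ≤ 1.

Integrate (54x^2) over V as an iterated integral:

    ∭_V (∇·F) dV = ∫_0^{3} ∫_0^{2} ∫_0^{1} (54x^2) dz dy dx.

Inner (z from 0 to 1): 54x^2.
Middle (y from 0 to 2): 108x^2.
Outer (x from 0 to 3): 972.

Therefore ∯_{∂V} F · n dS = 972.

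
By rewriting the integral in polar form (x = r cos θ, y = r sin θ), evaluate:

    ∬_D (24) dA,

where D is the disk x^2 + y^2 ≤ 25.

The region D is 0 ≤ r ≤ 5, 0 ≤ θ ≤ 2π in polar coordinates, where x = r cos(θ), y = r sin(θ), and dA = r dr dθ.

Under the substitution, the integrand becomes 24, so

    ∬_D (24) dA = ∫_{0}^{2π} ∫_{0}^{5} (24) · r dr dθ.

Inner integral (in r): ∫_{0}^{5} (24) · r dr = 300.

Outer integral (in θ): ∫_{0}^{2π} (300) dθ = 600π.

Therefore ∬_D (24) dA = 600π.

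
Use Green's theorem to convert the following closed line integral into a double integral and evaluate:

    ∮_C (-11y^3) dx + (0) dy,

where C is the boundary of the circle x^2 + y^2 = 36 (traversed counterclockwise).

Green's theorem converts the closed line integral into a double integral over the enclosed region D:

    ∮_C P dx + Q dy = ∬_D (∂Q/∂x - ∂P/∂y) dA.

Here P = -11y^3, Q = 0, so

    ∂Q/∂x = 0,    ∂P/∂y = -33y^2,
    ∂Q/∂x - ∂P/∂y = 33y^2.

D is the region x^2 + y^2 ≤ 36. Evaluating the double integral:

In polar coordinates (x = r cos θ, y = r sin θ, dA = r dr dθ) the integrand becomes 33r^2sin(θ)^2, so

    ∬_D (33y^2) dA = ∫_0^{2π} ∫_0^{6} (33r^2sin(θ)^2) · r dr dθ.

Inner (r from 0 to 6): 10692sin(θ)^2.
Outer (θ from 0 to 2π): 10692π.

Therefore ∮_C P dx + Q dy = 10692π.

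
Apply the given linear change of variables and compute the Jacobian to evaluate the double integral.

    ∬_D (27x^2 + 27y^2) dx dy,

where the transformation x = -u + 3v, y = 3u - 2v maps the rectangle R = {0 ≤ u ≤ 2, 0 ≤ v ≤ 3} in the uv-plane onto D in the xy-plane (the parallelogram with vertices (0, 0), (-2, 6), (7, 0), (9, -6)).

Compute the Jacobian determinant of (x, y) with respect to (u, v):

    ∂(x,y)/∂(u,v) = | -1  3 | = (-1)(-2) - (3)(3) = -7.
                   | 3  -2 |

Its absolute value is |J| = 7 (the area scaling factor).

Substituting x = -u + 3v, y = 3u - 2v into the integrand,

    27x^2 + 27y^2 → 270u^2 - 486u v + 351v^2,

so the integral becomes

    ∬_R (270u^2 - 486u v + 351v^2) · |J| du dv = ∫_0^2 ∫_0^3 (1890u^2 - 3402u v + 2457v^2) dv du.

Inner (v): 5670u^2 - 15309u + 22113.
Outer (u): 28728.

Therefore ∬_D (27x^2 + 27y^2) dx dy = 28728.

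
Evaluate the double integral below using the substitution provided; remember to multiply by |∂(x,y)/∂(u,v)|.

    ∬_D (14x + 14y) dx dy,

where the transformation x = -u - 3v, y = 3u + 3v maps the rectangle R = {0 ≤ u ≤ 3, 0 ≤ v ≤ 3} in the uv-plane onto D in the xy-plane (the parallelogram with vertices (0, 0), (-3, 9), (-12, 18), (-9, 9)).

Compute the Jacobian determinant of (x, y) with respect to (u, v):

    ∂(x,y)/∂(u,v) = | -1  -3 | = (-1)(3) - (-3)(3) = 6.
                   | 3  3 |

Its absolute value is |J| = 6 (the area scaling factor).

Substituting x = -u - 3v, y = 3u + 3v into the integrand,

    14x + 14y → 28u,

so the integral becomes

    ∬_R (28u) · |J| du dv = ∫_0^3 ∫_0^3 (168u) dv du.

Inner (v): 504u.
Outer (u): 2268.

Therefore ∬_D (14x + 14y) dx dy = 2268.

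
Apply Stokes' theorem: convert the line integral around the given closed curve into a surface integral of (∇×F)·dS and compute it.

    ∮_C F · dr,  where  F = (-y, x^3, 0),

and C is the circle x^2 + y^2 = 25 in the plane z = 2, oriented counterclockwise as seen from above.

Let S be the flat disk x^2 + y^2 ≤ 25 in the plane z = 2, with upward unit normal n̂ = ẑ. By Stokes' theorem,

    ∮_C F · dr = ∬_S (∇ × F) · n̂ dS = ∬_D (curl F)_z dA,

where D is the disk x^2 + y^2 ≤ 25.

Compute the curl of F = (-y, x^3, 0):
    (∇ × F)_x = ∂F_z/∂y - ∂F_y/∂z = 0,
    (∇ × F)_y = ∂F_x/∂z - ∂F_z/∂x = 0,
    (∇ × F)_z = ∂F_y/∂x - ∂F_x/∂y = 3x^2 + 1.

On z = 2, (curl F)_z = 3x^2 + 1.

Convert to polar (x = r cos θ, y = r sin θ, dA = r dr dθ); the integrand becomes 3r^2cos(θ)^2 + 1, so

    ∬_D (curl F)_z dA = ∫_0^{2π} ∫_0^{5} (3r^2cos(θ)^2 + 1) · r dr dθ.

Inner (r from 0 to 5): 1875cos(θ)^2/4 + 25/2.
Outer (θ from 0 to 2π): 1975π/4.

Therefore ∮_C F · dr = 1975π/4.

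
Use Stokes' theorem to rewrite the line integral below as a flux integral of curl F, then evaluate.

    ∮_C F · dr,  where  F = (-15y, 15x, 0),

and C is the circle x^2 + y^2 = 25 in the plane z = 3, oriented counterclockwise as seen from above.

Let S be the flat disk x^2 + y^2 ≤ 25 in the plane z = 3, with upward unit normal n̂ = ẑ. By Stokes' theorem,

    ∮_C F · dr = ∬_S (∇ × F) · n̂ dS = ∬_D (curl F)_z dA,

where D is the disk x^2 + y^2 ≤ 25.

Compute the curl of F = (-15y, 15x, 0):
    (∇ × F)_x = ∂F_z/∂y - ∂F_y/∂z = 0,
    (∇ × F)_y = ∂F_x/∂z - ∂F_z/∂x = 0,
    (∇ × F)_z = ∂F_y/∂x - ∂F_x/∂y = 30.

On z = 3, (curl F)_z = 30.

Convert to polar (x = r cos θ, y = r sin θ, dA = r dr dθ); the integrand becomes 30, so

    ∬_D (curl F)_z dA = ∫_0^{2π} ∫_0^{5} (30) · r dr dθ.

Inner (r from 0 to 5): 375.
Outer (θ from 0 to 2π): 750π.

Therefore ∮_C F · dr = 750π.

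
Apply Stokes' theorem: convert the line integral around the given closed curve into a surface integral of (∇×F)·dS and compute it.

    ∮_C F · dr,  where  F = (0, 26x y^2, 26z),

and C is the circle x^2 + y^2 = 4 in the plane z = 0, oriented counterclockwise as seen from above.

Let S be the flat disk x^2 + y^2 ≤ 4 in the plane z = 0, with upward unit normal n̂ = ẑ. By Stokes' theorem,

    ∮_C F · dr = ∬_S (∇ × F) · n̂ dS = ∬_D (curl F)_z dA,

where D is the disk x^2 + y^2 ≤ 4.

Compute the curl of F = (0, 26x y^2, 26z):
    (∇ × F)_x = ∂F_z/∂y - ∂F_y/∂z = 0,
    (∇ × F)_y = ∂F_x/∂z - ∂F_z/∂x = 0,
    (∇ × F)_z = ∂F_y/∂x - ∂F_x/∂y = 26y^2.

On z = 0, (curl F)_z = 26y^2.

Convert to polar (x = r cos θ, y = r sin θ, dA = r dr dθ); the integrand becomes 26r^2sin(θ)^2, so

    ∬_D (curl F)_z dA = ∫_0^{2π} ∫_0^{2} (26r^2sin(θ)^2) · r dr dθ.

Inner (r from 0 to 2): 104sin(θ)^2.
Outer (θ from 0 to 2π): 104π.

Therefore ∮_C F · dr = 104π.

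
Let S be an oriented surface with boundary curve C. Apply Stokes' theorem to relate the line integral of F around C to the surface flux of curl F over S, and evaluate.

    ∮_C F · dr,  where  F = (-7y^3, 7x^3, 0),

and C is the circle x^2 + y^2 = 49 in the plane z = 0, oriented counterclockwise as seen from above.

Let S be the flat disk x^2 + y^2 ≤ 49 in the plane z = 0, with upward unit normal n̂ = ẑ. By Stokes' theorem,

    ∮_C F · dr = ∬_S (∇ × F) · n̂ dS = ∬_D (curl F)_z dA,

where D is the disk x^2 + y^2 ≤ 49.

Compute the curl of F = (-7y^3, 7x^3, 0):
    (∇ × F)_x = ∂F_z/∂y - ∂F_y/∂z = 0,
    (∇ × F)_y = ∂F_x/∂z - ∂F_z/∂x = 0,
    (∇ × F)_z = ∂F_y/∂x - ∂F_x/∂y = 21x^2 + 21y^2.

On z = 0, (curl F)_z = 21x^2 + 21y^2.

Convert to polar (x = r cos θ, y = r sin θ, dA = r dr dθ); the integrand becomes 21r^2, so

    ∬_D (curl F)_z dA = ∫_0^{2π} ∫_0^{7} (21r^2) · r dr dθ.

Inner (r from 0 to 7): 50421/4.
Outer (θ from 0 to 2π): 50421π/2.

Therefore ∮_C F · dr = 50421π/2.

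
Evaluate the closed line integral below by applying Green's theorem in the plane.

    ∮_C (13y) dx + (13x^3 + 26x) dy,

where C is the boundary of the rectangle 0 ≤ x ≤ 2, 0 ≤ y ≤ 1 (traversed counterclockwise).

Green's theorem converts the closed line integral into a double integral over the enclosed region D:

    ∮_C P dx + Q dy = ∬_D (∂Q/∂x - ∂P/∂y) dA.

Here P = 13y, Q = 13x^3 + 26x, so

    ∂Q/∂x = 39x^2 + 26,    ∂P/∂y = 13,
    ∂Q/∂x - ∂P/∂y = 39x^2 + 13.

D is the region 0 ≤ x ≤ 2, 0 ≤ y ≤ 1. Evaluating the double integral:

    ∬_D (39x^2 + 13) dA = ∫_0^{2} ∫_0^{1} (39x^2 + 13) dy dx.

Inner (y from 0 to 1): 39x^2 + 13.
Outer (x from 0 to 2): 130.

Therefore ∮_C P dx + Q dy = 130.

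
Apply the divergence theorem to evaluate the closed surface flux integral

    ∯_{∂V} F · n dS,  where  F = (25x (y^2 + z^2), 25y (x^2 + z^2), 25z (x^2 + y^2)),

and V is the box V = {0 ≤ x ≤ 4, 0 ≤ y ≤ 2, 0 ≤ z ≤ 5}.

By the divergence theorem,

    ∯_{∂V} F · n dS = ∭_V (∇ · F) dV.

Compute the divergence:
    ∇ · F = ∂F_x/∂x + ∂F_y/∂y + ∂F_z/∂z = 25y^2 + 25z^2 + 25x^2 + 25z^2 + 25x^2 + 25y^2 = 50x^2 + 50y^2 + 50z^2.

V is a rectangular box, so dV = dx dy dz with 0 ≤ x ≤ 4, 0 ≤ y ≤ 2, 0 ≤ z ≤ 5.

Integrate (50x^2 + 50y^2 + 50z^2) over V as an iterated integral:

    ∭_V (∇·F) dV = ∫_0^{4} ∫_0^{2} ∫_0^{5} (50x^2 + 50y^2 + 50z^2) dz dy dx.

Inner (z from 0 to 5): 250x^2 + 250y^2 + 6250/3.
Middle (y from 0 to 2): 500x^2 + 14500/3.
Outer (x from 0 to 4): 30000.

Therefore ∯_{∂V} F · n dS = 30000.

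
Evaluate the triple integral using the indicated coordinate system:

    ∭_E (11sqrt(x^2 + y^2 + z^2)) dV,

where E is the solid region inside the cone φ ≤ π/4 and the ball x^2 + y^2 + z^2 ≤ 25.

In spherical coordinates, x = ρ sin(φ) cos(θ), y = ρ sin(φ) sin(θ), z = ρ cos(φ), and dV = ρ^2 sin(φ) dρ dφ dθ.

The integrand becomes 11ρ, so

    ∭_E (11sqrt(x^2 + y^2 + z^2)) dV = ∫_{0}^{2π} ∫_{0}^{π/4} ∫_{0}^{5} (11ρ) · ρ^2 sin(φ) dρ dφ dθ.

Inner (ρ): 6875sin(φ)/4.
Middle (φ): 6875/4 - 6875sqrt(2)/8.
Outer (θ): 6875π (2 - sqrt(2))/4.

Therefore the triple integral equals 6875π (2 - sqrt(2))/4.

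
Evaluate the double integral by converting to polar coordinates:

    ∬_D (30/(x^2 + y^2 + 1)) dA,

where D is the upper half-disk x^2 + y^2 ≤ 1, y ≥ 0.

The region D is 0 ≤ r ≤ 1, 0 ≤ θ ≤ π in polar coordinates, where x = r cos(θ), y = r sin(θ), and dA = r dr dθ.

Under the substitution, the integrand becomes 30/(r^2 + 1), so

    ∬_D (30/(x^2 + y^2 + 1)) dA = ∫_{0}^{π} ∫_{0}^{1} (30/(r^2 + 1)) · r dr dθ.

Inner integral (in r): ∫_{0}^{1} (30/(r^2 + 1)) · r dr = log(32768).

Outer integral (in θ): ∫_{0}^{π} (log(32768)) dθ = log(32768^π).

Therefore ∬_D (30/(x^2 + y^2 + 1)) dA = log(32768^π).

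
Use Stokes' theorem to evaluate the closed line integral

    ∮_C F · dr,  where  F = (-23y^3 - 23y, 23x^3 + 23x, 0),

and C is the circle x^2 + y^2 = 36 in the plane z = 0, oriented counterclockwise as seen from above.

Let S be the flat disk x^2 + y^2 ≤ 36 in the plane z = 0, with upward unit normal n̂ = ẑ. By Stokes' theorem,

    ∮_C F · dr = ∬_S (∇ × F) · n̂ dS = ∬_D (curl F)_z dA,

where D is the disk x^2 + y^2 ≤ 36.

Compute the curl of F = (-23y^3 - 23y, 23x^3 + 23x, 0):
    (∇ × F)_x = ∂F_z/∂y - ∂F_y/∂z = 0,
    (∇ × F)_y = ∂F_x/∂z - ∂F_z/∂x = 0,
    (∇ × F)_z = ∂F_y/∂x - ∂F_x/∂y = 69x^2 + 69y^2 + 46.

On z = 0, (curl F)_z = 69x^2 + 69y^2 + 46.

Convert to polar (x = r cos θ, y = r sin θ, dA = r dr dθ); the integrand becomes 69r^2 + 46, so

    ∬_D (curl F)_z dA = ∫_0^{2π} ∫_0^{6} (69r^2 + 46) · r dr dθ.

Inner (r from 0 to 6): 23184.
Outer (θ from 0 to 2π): 46368π.

Therefore ∮_C F · dr = 46368π.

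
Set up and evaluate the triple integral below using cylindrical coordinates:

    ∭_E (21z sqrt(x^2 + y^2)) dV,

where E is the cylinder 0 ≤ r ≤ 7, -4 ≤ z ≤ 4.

In cylindrical coordinates, x = r cos(θ), y = r sin(θ), z = z, and dV = r dr dθ dz.

The integrand becomes 21r z, so

    ∭_E (21z sqrt(x^2 + y^2)) dV = ∫_{0}^{2π} ∫_{0}^{7} ∫_{-4}^{4} (21r z) · r dz dr dθ.

Inner (z): 0.
Middle (r from 0 to 7): 0.
Outer (θ): 0.

Therefore the triple integral equals 0.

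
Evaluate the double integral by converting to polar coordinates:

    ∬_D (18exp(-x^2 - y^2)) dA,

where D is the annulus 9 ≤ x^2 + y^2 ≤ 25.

The region D is 3 ≤ r ≤ 5, 0 ≤ θ ≤ 2π in polar coordinates, where x = r cos(θ), y = r sin(θ), and dA = r dr dθ.

Under the substitution, the integrand becomes 18exp(-r^2), so

    ∬_D (18exp(-x^2 - y^2)) dA = ∫_{0}^{2π} ∫_{3}^{5} (18exp(-r^2)) · r dr dθ.

Inner integral (in r): ∫_{3}^{5} (18exp(-r^2)) · r dr = -(9 - 9exp(16))exp(-25).

Outer integral (in θ): ∫_{0}^{2π} (-(9 - 9exp(16))exp(-25)) dθ = -18π (1 - exp(16))exp(-25).

Therefore ∬_D (18exp(-x^2 - y^2)) dA = -18π (1 - exp(16))exp(-25).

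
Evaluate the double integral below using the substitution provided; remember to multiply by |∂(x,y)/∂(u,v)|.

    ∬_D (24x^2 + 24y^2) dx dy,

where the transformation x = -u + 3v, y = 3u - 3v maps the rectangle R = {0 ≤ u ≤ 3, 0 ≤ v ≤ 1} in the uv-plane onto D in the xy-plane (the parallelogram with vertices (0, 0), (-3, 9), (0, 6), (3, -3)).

Compute the Jacobian determinant of (x, y) with respect to (u, v):

    ∂(x,y)/∂(u,v) = | -1  3 | = (-1)(-3) - (3)(3) = -6.
                   | 3  -3 |

Its absolute value is |J| = 6 (the area scaling factor).

Substituting x = -u + 3v, y = 3u - 3v into the integrand,

    24x^2 + 24y^2 → 240u^2 - 576u v + 432v^2,

so the integral becomes

    ∬_R (240u^2 - 576u v + 432v^2) · |J| du dv = ∫_0^3 ∫_0^1 (1440u^2 - 3456u v + 2592v^2) dv du.

Inner (v): 1440u^2 - 1728u + 864.
Outer (u): 7776.

Therefore ∬_D (24x^2 + 24y^2) dx dy = 7776.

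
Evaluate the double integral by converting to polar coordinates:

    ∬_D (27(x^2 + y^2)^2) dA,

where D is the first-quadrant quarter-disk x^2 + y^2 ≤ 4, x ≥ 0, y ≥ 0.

The region D is 0 ≤ r ≤ 2, 0 ≤ θ ≤ π/2 in polar coordinates, where x = r cos(θ), y = r sin(θ), and dA = r dr dθ.

Under the substitution, the integrand becomes 27r^4, so

    ∬_D (27(x^2 + y^2)^2) dA = ∫_{0}^{π/2} ∫_{0}^{2} (27r^4) · r dr dθ.

Inner integral (in r): ∫_{0}^{2} (27r^4) · r dr = 288.

Outer integral (in θ): ∫_{0}^{π/2} (288) dθ = 144π.

Therefore ∬_D (27(x^2 + y^2)^2) dA = 144π.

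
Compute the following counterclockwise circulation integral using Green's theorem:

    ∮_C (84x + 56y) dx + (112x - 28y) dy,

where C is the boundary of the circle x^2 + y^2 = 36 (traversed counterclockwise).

Green's theorem converts the closed line integral into a double integral over the enclosed region D:

    ∮_C P dx + Q dy = ∬_D (∂Q/∂x - ∂P/∂y) dA.

Here P = 84x + 56y, Q = 112x - 28y, so

    ∂Q/∂x = 112,    ∂P/∂y = 56,
    ∂Q/∂x - ∂P/∂y = 56.

D is the region x^2 + y^2 ≤ 36. Evaluating the double integral:

In polar coordinates (x = r cos θ, y = r sin θ, dA = r dr dθ) the integrand becomes 56, so

    ∬_D (56) dA = ∫_0^{2π} ∫_0^{6} (56) · r dr dθ.

Inner (r from 0 to 6): 1008.
Outer (θ from 0 to 2π): 2016π.

Therefore ∮_C P dx + Q dy = 2016π.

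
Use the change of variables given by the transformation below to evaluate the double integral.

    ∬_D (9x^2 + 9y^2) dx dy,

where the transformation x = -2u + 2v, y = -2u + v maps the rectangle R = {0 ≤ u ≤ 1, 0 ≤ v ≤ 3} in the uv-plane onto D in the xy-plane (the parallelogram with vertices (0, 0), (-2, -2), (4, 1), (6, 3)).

Compute the Jacobian determinant of (x, y) with respect to (u, v):

    ∂(x,y)/∂(u,v) = | -2  2 | = (-2)(1) - (2)(-2) = 2.
                   | -2  1 |

Its absolute value is |J| = 2 (the area scaling factor).

Substituting x = -2u + 2v, y = -2u + v into the integrand,

    9x^2 + 9y^2 → 72u^2 - 108u v + 45v^2,

so the integral becomes

    ∬_R (72u^2 - 108u v + 45v^2) · |J| du dv = ∫_0^1 ∫_0^3 (144u^2 - 216u v + 90v^2) dv du.

Inner (v): 432u^2 - 972u + 810.
Outer (u): 468.

Therefore ∬_D (9x^2 + 9y^2) dx dy = 468.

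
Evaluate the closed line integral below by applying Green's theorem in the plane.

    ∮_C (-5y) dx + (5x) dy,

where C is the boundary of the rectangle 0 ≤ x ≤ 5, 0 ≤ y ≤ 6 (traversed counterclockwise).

Green's theorem converts the closed line integral into a double integral over the enclosed region D:

    ∮_C P dx + Q dy = ∬_D (∂Q/∂x - ∂P/∂y) dA.

Here P = -5y, Q = 5x, so

    ∂Q/∂x = 5,    ∂P/∂y = -5,
    ∂Q/∂x - ∂P/∂y = 10.

D is the region 0 ≤ x ≤ 5, 0 ≤ y ≤ 6. Evaluating the double integral:

    ∬_D (10) dA = ∫_0^{5} ∫_0^{6} (10) dy dx.

Inner (y from 0 to 6): 60.
Outer (x from 0 to 5): 300.

Therefore ∮_C P dx + Q dy = 300.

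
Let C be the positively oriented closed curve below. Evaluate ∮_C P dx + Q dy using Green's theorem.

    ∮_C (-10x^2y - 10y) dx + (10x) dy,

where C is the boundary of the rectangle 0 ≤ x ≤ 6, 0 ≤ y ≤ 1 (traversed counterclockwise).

Green's theorem converts the closed line integral into a double integral over the enclosed region D:

    ∮_C P dx + Q dy = ∬_D (∂Q/∂x - ∂P/∂y) dA.

Here P = -10x^2y - 10y, Q = 10x, so

    ∂Q/∂x = 10,    ∂P/∂y = -10x^2 - 10,
    ∂Q/∂x - ∂P/∂y = 10x^2 + 20.

D is the region 0 ≤ x ≤ 6, 0 ≤ y ≤ 1. Evaluating the double integral:

    ∬_D (10x^2 + 20) dA = ∫_0^{6} ∫_0^{1} (10x^2 + 20) dy dx.

Inner (y from 0 to 1): 10x^2 + 20.
Outer (x from 0 to 6): 840.

Therefore ∮_C P dx + Q dy = 840.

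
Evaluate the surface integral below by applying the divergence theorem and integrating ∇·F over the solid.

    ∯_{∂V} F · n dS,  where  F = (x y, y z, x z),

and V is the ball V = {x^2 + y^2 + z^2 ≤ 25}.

By the divergence theorem,

    ∯_{∂V} F · n dS = ∭_V (∇ · F) dV.

Compute the divergence:
    ∇ · F = ∂F_x/∂x + ∂F_y/∂y + ∂F_z/∂z = y + z + x = x + y + z.

In spherical coordinates, x = ρ sin(φ) cos(θ), y = ρ sin(φ) sin(θ), z = ρ cos(φ), dV = ρ^2 sin(φ) dρ dφ dθ, with 0 ≤ ρ ≤ 5, 0 ≤ φ ≤ π, 0 ≤ θ ≤ 2π.

The integrand, after substitution and multiplying by the volume element, becomes (ρ (sqrt(2)sin(φ)sin(θ + π/4) + cos(φ))) · ρ^2 sin(φ), so

    ∭_V (∇·F) dV = ∫_0^{2π} ∫_0^{π} ∫_0^{5} (ρ (sqrt(2)sin(φ)sin(θ + π/4) + cos(φ))) · ρ^2 sin(φ) dρ dφ dθ.

Inner (ρ from 0 to 5): 625(sqrt(2)sin(φ)sin(θ + π/4) + cos(φ))sin(φ)/4.
Middle (φ from 0 to π): 625sqrt(2)π sin(θ + π/4)/8.
Outer (θ from 0 to 2π): 0.

Therefore ∯_{∂V} F · n dS = 0.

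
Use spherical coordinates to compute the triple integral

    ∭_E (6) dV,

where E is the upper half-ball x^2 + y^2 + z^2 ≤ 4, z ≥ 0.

In spherical coordinates, x = ρ sin(φ) cos(θ), y = ρ sin(φ) sin(θ), z = ρ cos(φ), and dV = ρ^2 sin(φ) dρ dφ dθ.

The integrand becomes 6, so

    ∭_E (6) dV = ∫_{0}^{2π} ∫_{0}^{π/2} ∫_{0}^{2} (6) · ρ^2 sin(φ) dρ dφ dθ.

Inner (ρ): 16sin(φ).
Middle (φ): 16.
Outer (θ): 32π.

Therefore the triple integral equals 32π.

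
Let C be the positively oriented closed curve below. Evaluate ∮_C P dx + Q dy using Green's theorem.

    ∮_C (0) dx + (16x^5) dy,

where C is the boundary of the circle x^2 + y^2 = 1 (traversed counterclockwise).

Green's theorem converts the closed line integral into a double integral over the enclosed region D:

    ∮_C P dx + Q dy = ∬_D (∂Q/∂x - ∂P/∂y) dA.

Here P = 0, Q = 16x^5, so

    ∂Q/∂x = 80x^4,    ∂P/∂y = 0,
    ∂Q/∂x - ∂P/∂y = 80x^4.

D is the region x^2 + y^2 ≤ 1. Evaluating the double integral:

In polar coordinates (x = r cos θ, y = r sin θ, dA = r dr dθ) the integrand becomes 80r^4cos(θ)^4, so

    ∬_D (80x^4) dA = ∫_0^{2π} ∫_0^{1} (80r^4cos(θ)^4) · r dr dθ.

Inner (r from 0 to 1): 40cos(θ)^4/3.
Outer (θ from 0 to 2π): 10π.

Therefore ∮_C P dx + Q dy = 10π.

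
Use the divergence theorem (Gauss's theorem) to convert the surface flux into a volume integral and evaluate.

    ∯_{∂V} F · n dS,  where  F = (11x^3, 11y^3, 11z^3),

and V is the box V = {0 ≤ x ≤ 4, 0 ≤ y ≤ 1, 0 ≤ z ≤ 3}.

By the divergence theorem,

    ∯_{∂V} F · n dS = ∭_V (∇ · F) dV.

Compute the divergence:
    ∇ · F = ∂F_x/∂x + ∂F_y/∂y + ∂F_z/∂z = 33x^2 + 33y^2 + 33z^2.

V is a rectangular box, so dV = dx dy dz with 0 ≤ x ≤ 4, 0 ≤ y ≤ 1, 0 ≤ z ≤ 3.

Integrate (33x^2 + 33y^2 + 33z^2) over V as an iterated integral:

    ∭_V (∇·F) dV = ∫_0^{4} ∫_0^{1} ∫_0^{3} (33x^2 + 33y^2 + 33z^2) dz dy dx.

Inner (z from 0 to 3): 99x^2 + 99y^2 + 297.
Middle (y from 0 to 1): 99x^2 + 330.
Outer (x from 0 to 4): 3432.

Therefore ∯_{∂V} F · n dS = 3432.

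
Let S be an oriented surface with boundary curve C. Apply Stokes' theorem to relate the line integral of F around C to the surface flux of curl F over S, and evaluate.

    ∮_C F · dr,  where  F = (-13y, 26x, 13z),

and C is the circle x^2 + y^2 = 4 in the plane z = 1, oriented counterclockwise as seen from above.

Let S be the flat disk x^2 + y^2 ≤ 4 in the plane z = 1, with upward unit normal n̂ = ẑ. By Stokes' theorem,

    ∮_C F · dr = ∬_S (∇ × F) · n̂ dS = ∬_D (curl F)_z dA,

where D is the disk x^2 + y^2 ≤ 4.

Compute the curl of F = (-13y, 26x, 13z):
    (∇ × F)_x = ∂F_z/∂y - ∂F_y/∂z = 0,
    (∇ × F)_y = ∂F_x/∂z - ∂F_z/∂x = 0,
    (∇ × F)_z = ∂F_y/∂x - ∂F_x/∂y = 39.

On z = 1, (curl F)_z = 39.

Convert to polar (x = r cos θ, y = r sin θ, dA = r dr dθ); the integrand becomes 39, so

    ∬_D (curl F)_z dA = ∫_0^{2π} ∫_0^{2} (39) · r dr dθ.

Inner (r from 0 to 2): 78.
Outer (θ from 0 to 2π): 156π.

Therefore ∮_C F · dr = 156π.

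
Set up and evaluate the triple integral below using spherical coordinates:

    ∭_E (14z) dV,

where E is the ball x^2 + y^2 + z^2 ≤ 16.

In spherical coordinates, x = ρ sin(φ) cos(θ), y = ρ sin(φ) sin(θ), z = ρ cos(φ), and dV = ρ^2 sin(φ) dρ dφ dθ.

The integrand becomes 14ρ cos(φ), so

    ∭_E (14z) dV = ∫_{0}^{2π} ∫_{0}^{π} ∫_{0}^{4} (14ρ cos(φ)) · ρ^2 sin(φ) dρ dφ dθ.

Inner (ρ): 448sin(2φ).
Middle (φ): 0.
Outer (θ): 0.

Therefore the triple integral equals 0.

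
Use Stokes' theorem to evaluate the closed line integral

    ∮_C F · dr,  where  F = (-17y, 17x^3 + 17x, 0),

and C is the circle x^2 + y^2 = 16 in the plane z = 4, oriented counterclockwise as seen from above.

Let S be the flat disk x^2 + y^2 ≤ 16 in the plane z = 4, with upward unit normal n̂ = ẑ. By Stokes' theorem,

    ∮_C F · dr = ∬_S (∇ × F) · n̂ dS = ∬_D (curl F)_z dA,

where D is the disk x^2 + y^2 ≤ 16.

Compute the curl of F = (-17y, 17x^3 + 17x, 0):
    (∇ × F)_x = ∂F_z/∂y - ∂F_y/∂z = 0,
    (∇ × F)_y = ∂F_x/∂z - ∂F_z/∂x = 0,
    (∇ × F)_z = ∂F_y/∂x - ∂F_x/∂y = 51x^2 + 34.

On z = 4, (curl F)_z = 51x^2 + 34.

Convert to polar (x = r cos θ, y = r sin θ, dA = r dr dθ); the integrand becomes 51r^2cos(θ)^2 + 34, so

    ∬_D (curl F)_z dA = ∫_0^{2π} ∫_0^{4} (51r^2cos(θ)^2 + 34) · r dr dθ.

Inner (r from 0 to 4): 3264cos(θ)^2 + 272.
Outer (θ from 0 to 2π): 3808π.

Therefore ∮_C F · dr = 3808π.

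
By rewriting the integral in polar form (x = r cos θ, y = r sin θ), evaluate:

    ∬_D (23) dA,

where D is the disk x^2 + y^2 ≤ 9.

The region D is 0 ≤ r ≤ 3, 0 ≤ θ ≤ 2π in polar coordinates, where x = r cos(θ), y = r sin(θ), and dA = r dr dθ.

Under the substitution, the integrand becomes 23, so

    ∬_D (23) dA = ∫_{0}^{2π} ∫_{0}^{3} (23) · r dr dθ.

Inner integral (in r): ∫_{0}^{3} (23) · r dr = 207/2.

Outer integral (in θ): ∫_{0}^{2π} (207/2) dθ = 207π.

Therefore ∬_D (23) dA = 207π.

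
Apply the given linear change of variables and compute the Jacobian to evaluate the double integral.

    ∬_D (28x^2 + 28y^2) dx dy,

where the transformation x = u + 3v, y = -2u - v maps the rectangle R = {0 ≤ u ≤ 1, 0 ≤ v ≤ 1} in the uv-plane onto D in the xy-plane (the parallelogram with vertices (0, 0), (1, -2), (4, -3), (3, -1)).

Compute the Jacobian determinant of (x, y) with respect to (u, v):

    ∂(x,y)/∂(u,v) = | 1  3 | = (1)(-1) - (3)(-2) = 5.
                   | -2  -1 |

Its absolute value is |J| = 5 (the area scaling factor).

Substituting x = u + 3v, y = -2u - v into the integrand,

    28x^2 + 28y^2 → 140u^2 + 280u v + 280v^2,

so the integral becomes

    ∬_R (140u^2 + 280u v + 280v^2) · |J| du dv = ∫_0^1 ∫_0^1 (700u^2 + 1400u v + 1400v^2) dv du.

Inner (v): 700u^2 + 700u + 1400/3.
Outer (u): 1050.

Therefore ∬_D (28x^2 + 28y^2) dx dy = 1050.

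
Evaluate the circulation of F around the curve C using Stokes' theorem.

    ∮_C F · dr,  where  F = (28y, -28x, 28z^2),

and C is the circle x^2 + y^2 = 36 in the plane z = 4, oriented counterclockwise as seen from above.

Let S be the flat disk x^2 + y^2 ≤ 36 in the plane z = 4, with upward unit normal n̂ = ẑ. By Stokes' theorem,

    ∮_C F · dr = ∬_S (∇ × F) · n̂ dS = ∬_D (curl F)_z dA,

where D is the disk x^2 + y^2 ≤ 36.

Compute the curl of F = (28y, -28x, 28z^2):
    (∇ × F)_x = ∂F_z/∂y - ∂F_y/∂z = 0,
    (∇ × F)_y = ∂F_x/∂z - ∂F_z/∂x = 0,
    (∇ × F)_z = ∂F_y/∂x - ∂F_x/∂y = -56.

On z = 4, (curl F)_z = -56.

Convert to polar (x = r cos θ, y = r sin θ, dA = r dr dθ); the integrand becomes -56, so

    ∬_D (curl F)_z dA = ∫_0^{2π} ∫_0^{6} (-56) · r dr dθ.

Inner (r from 0 to 6): -1008.
Outer (θ from 0 to 2π): -2016π.

Therefore ∮_C F · dr = -2016π.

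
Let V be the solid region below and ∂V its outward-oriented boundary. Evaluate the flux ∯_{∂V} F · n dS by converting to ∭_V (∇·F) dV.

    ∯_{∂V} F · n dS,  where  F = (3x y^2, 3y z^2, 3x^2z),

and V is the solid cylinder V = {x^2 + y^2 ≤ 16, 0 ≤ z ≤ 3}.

By the divergence theorem,

    ∯_{∂V} F · n dS = ∭_V (∇ · F) dV.

Compute the divergence:
    ∇ · F = ∂F_x/∂x + ∂F_y/∂y + ∂F_z/∂z = 3y^2 + 3z^2 + 3x^2 = 3x^2 + 3y^2 + 3z^2.

In cylindrical coordinates, x = r cos(θ), y = r sin(θ), z = z, dV = r dr dθ dz, with 0 ≤ r ≤ 4, 0 ≤ θ ≤ 2π, 0 ≤ z ≤ 3.

The integrand, after substitution and multiplying by the volume element, becomes (3r^2 + 3z^2) · r, so

    ∭_V (∇·F) dV = ∫_0^{2π} ∫_0^{4} ∫_0^{3} (3r^2 + 3z^2) · r dz dr dθ.

Inner (z from 0 to 3): 9r (r^2 + 3).
Middle (r from 0 to 4): 792.
Outer (θ from 0 to 2π): 1584π.

Therefore ∯_{∂V} F · n dS = 1584π.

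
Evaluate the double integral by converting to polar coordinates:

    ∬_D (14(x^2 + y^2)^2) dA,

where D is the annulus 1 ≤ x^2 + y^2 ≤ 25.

The region D is 1 ≤ r ≤ 5, 0 ≤ θ ≤ 2π in polar coordinates, where x = r cos(θ), y = r sin(θ), and dA = r dr dθ.

Under the substitution, the integrand becomes 14r^4, so

    ∬_D (14(x^2 + y^2)^2) dA = ∫_{0}^{2π} ∫_{1}^{5} (14r^4) · r dr dθ.

Inner integral (in r): ∫_{1}^{5} (14r^4) · r dr = 36456.

Outer integral (in θ): ∫_{0}^{2π} (36456) dθ = 72912π.

Therefore ∬_D (14(x^2 + y^2)^2) dA = 72912π.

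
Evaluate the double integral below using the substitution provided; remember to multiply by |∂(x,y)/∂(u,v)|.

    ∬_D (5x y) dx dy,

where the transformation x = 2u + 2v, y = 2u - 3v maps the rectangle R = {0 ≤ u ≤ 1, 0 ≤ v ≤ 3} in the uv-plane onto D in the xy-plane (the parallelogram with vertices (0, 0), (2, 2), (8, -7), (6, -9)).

Compute the Jacobian determinant of (x, y) with respect to (u, v):

    ∂(x,y)/∂(u,v) = | 2  2 | = (2)(-3) - (2)(2) = -10.
                   | 2  -3 |

Its absolute value is |J| = 10 (the area scaling factor).

Substituting x = 2u + 2v, y = 2u - 3v into the integrand,

    5x y → 20u^2 - 10u v - 30v^2,

so the integral becomes

    ∬_R (20u^2 - 10u v - 30v^2) · |J| du dv = ∫_0^1 ∫_0^3 (200u^2 - 100u v - 300v^2) dv du.

Inner (v): 600u^2 - 450u - 2700.
Outer (u): -2725.

Therefore ∬_D (5x y) dx dy = -2725.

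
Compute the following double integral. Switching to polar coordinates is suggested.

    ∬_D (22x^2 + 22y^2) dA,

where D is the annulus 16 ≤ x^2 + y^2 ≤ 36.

The region D is 4 ≤ r ≤ 6, 0 ≤ θ ≤ 2π in polar coordinates, where x = r cos(θ), y = r sin(θ), and dA = r dr dθ.

Under the substitution, the integrand becomes 22r^2, so

    ∬_D (22x^2 + 22y^2) dA = ∫_{0}^{2π} ∫_{4}^{6} (22r^2) · r dr dθ.

Inner integral (in r): ∫_{4}^{6} (22r^2) · r dr = 5720.

Outer integral (in θ): ∫_{0}^{2π} (5720) dθ = 11440π.

Therefore ∬_D (22x^2 + 22y^2) dA = 11440π.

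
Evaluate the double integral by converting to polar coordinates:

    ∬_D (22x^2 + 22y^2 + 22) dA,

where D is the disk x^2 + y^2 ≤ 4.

The region D is 0 ≤ r ≤ 2, 0 ≤ θ ≤ 2π in polar coordinates, where x = r cos(θ), y = r sin(θ), and dA = r dr dθ.

Under the substitution, the integrand becomes 22r^2 + 22, so

    ∬_D (22x^2 + 22y^2 + 22) dA = ∫_{0}^{2π} ∫_{0}^{2} (22r^2 + 22) · r dr dθ.

Inner integral (in r): ∫_{0}^{2} (22r^2 + 22) · r dr = 132.

Outer integral (in θ): ∫_{0}^{2π} (132) dθ = 264π.

Therefore ∬_D (22x^2 + 22y^2 + 22) dA = 264π.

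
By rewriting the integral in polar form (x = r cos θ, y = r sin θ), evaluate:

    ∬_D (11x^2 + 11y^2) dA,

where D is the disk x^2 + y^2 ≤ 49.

The region D is 0 ≤ r ≤ 7, 0 ≤ θ ≤ 2π in polar coordinates, where x = r cos(θ), y = r sin(θ), and dA = r dr dθ.

Under the substitution, the integrand becomes 11r^2, so

    ∬_D (11x^2 + 11y^2) dA = ∫_{0}^{2π} ∫_{0}^{7} (11r^2) · r dr dθ.

Inner integral (in r): ∫_{0}^{7} (11r^2) · r dr = 26411/4.

Outer integral (in θ): ∫_{0}^{2π} (26411/4) dθ = 26411π/2.

Therefore ∬_D (11x^2 + 11y^2) dA = 26411π/2.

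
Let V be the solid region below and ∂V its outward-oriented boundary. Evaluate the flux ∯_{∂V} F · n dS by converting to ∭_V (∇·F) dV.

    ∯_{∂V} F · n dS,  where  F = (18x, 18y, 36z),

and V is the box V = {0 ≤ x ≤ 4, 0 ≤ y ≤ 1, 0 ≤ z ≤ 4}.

By the divergence theorem,

    ∯_{∂V} F · n dS = ∭_V (∇ · F) dV.

Compute the divergence:
    ∇ · F = ∂F_x/∂x + ∂F_y/∂y + ∂F_z/∂z = 18 + 18 + 36 = 72.

V is a rectangular box, so dV = dx dy dz with 0 ≤ x ≤ 4, 0 ≤ y ≤ 1, 0 ≤ z ≤ 4.

Integrate (72) over V as an iterated integral:

    ∭_V (∇·F) dV = ∫_0^{4} ∫_0^{1} ∫_0^{4} (72) dz dy dx.

Inner (z from 0 to 4): 288.
Middle (y from 0 to 1): 288.
Outer (x from 0 to 4): 1152.

Therefore ∯_{∂V} F · n dS = 1152.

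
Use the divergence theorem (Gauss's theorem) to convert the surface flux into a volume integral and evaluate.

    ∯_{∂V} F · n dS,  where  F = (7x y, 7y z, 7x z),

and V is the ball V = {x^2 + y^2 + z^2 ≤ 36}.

By the divergence theorem,

    ∯_{∂V} F · n dS = ∭_V (∇ · F) dV.

Compute the divergence:
    ∇ · F = ∂F_x/∂x + ∂F_y/∂y + ∂F_z/∂z = 7y + 7z + 7x = 7x + 7y + 7z.

In spherical coordinates, x = ρ sin(φ) cos(θ), y = ρ sin(φ) sin(θ), z = ρ cos(φ), dV = ρ^2 sin(φ) dρ dφ dθ, with 0 ≤ ρ ≤ 6, 0 ≤ φ ≤ π, 0 ≤ θ ≤ 2π.

The integrand, after substitution and multiplying by the volume element, becomes (7ρ (sqrt(2)sin(φ)sin(θ + π/4) + cos(φ))) · ρ^2 sin(φ), so

    ∭_V (∇·F) dV = ∫_0^{2π} ∫_0^{π} ∫_0^{6} (7ρ (sqrt(2)sin(φ)sin(θ + π/4) + cos(φ))) · ρ^2 sin(φ) dρ dφ dθ.

Inner (ρ from 0 to 6): 2268(sqrt(2)sin(φ)sin(θ + π/4) + cos(φ))sin(φ).
Middle (φ from 0 to π): 1134sqrt(2)π sin(θ + π/4).
Outer (θ from 0 to 2π): 0.

Therefore ∯_{∂V} F · n dS = 0.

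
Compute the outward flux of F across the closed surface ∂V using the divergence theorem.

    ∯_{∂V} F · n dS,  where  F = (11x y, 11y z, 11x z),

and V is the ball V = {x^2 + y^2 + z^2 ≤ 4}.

By the divergence theorem,

    ∯_{∂V} F · n dS = ∭_V (∇ · F) dV.

Compute the divergence:
    ∇ · F = ∂F_x/∂x + ∂F_y/∂y + ∂F_z/∂z = 11y + 11z + 11x = 11x + 11y + 11z.

In spherical coordinates, x = ρ sin(φ) cos(θ), y = ρ sin(φ) sin(θ), z = ρ cos(φ), dV = ρ^2 sin(φ) dρ dφ dθ, with 0 ≤ ρ ≤ 2, 0 ≤ φ ≤ π, 0 ≤ θ ≤ 2π.

The integrand, after substitution and multiplying by the volume element, becomes (11ρ (sqrt(2)sin(φ)sin(θ + π/4) + cos(φ))) · ρ^2 sin(φ), so

    ∭_V (∇·F) dV = ∫_0^{2π} ∫_0^{π} ∫_0^{2} (11ρ (sqrt(2)sin(φ)sin(θ + π/4) + cos(φ))) · ρ^2 sin(φ) dρ dφ dθ.

Inner (ρ from 0 to 2): 44(sqrt(2)sin(φ)sin(θ + π/4) + cos(φ))sin(φ).
Middle (φ from 0 to π): 22sqrt(2)π sin(θ + π/4).
Outer (θ from 0 to 2π): 0.

Therefore ∯_{∂V} F · n dS = 0.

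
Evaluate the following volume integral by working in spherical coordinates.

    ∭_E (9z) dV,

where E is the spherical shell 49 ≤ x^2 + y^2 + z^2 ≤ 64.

In spherical coordinates, x = ρ sin(φ) cos(θ), y = ρ sin(φ) sin(θ), z = ρ cos(φ), and dV = ρ^2 sin(φ) dρ dφ dθ.

The integrand becomes 9ρ cos(φ), so

    ∭_E (9z) dV = ∫_{0}^{2π} ∫_{0}^{π} ∫_{7}^{8} (9ρ cos(φ)) · ρ^2 sin(φ) dρ dφ dθ.

Inner (ρ): 15255sin(2φ)/8.
Middle (φ): 0.
Outer (θ): 0.

Therefore the triple integral equals 0.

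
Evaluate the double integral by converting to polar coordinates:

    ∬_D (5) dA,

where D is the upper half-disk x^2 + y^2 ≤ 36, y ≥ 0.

The region D is 0 ≤ r ≤ 6, 0 ≤ θ ≤ π in polar coordinates, where x = r cos(θ), y = r sin(θ), and dA = r dr dθ.

Under the substitution, the integrand becomes 5, so

    ∬_D (5) dA = ∫_{0}^{π} ∫_{0}^{6} (5) · r dr dθ.

Inner integral (in r): ∫_{0}^{6} (5) · r dr = 90.

Outer integral (in θ): ∫_{0}^{π} (90) dθ = 90π.

Therefore ∬_D (5) dA = 90π.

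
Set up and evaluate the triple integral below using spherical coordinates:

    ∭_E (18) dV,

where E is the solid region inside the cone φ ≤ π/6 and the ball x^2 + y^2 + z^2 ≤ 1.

In spherical coordinates, x = ρ sin(φ) cos(θ), y = ρ sin(φ) sin(θ), z = ρ cos(φ), and dV = ρ^2 sin(φ) dρ dφ dθ.

The integrand becomes 18, so

    ∭_E (18) dV = ∫_{0}^{2π} ∫_{0}^{π/6} ∫_{0}^{1} (18) · ρ^2 sin(φ) dρ dφ dθ.

Inner (ρ): 6sin(φ).
Middle (φ): 6 - 3sqrt(3).
Outer (θ): 6π (2 - sqrt(3)).

Therefore the triple integral equals 6π (2 - sqrt(3)).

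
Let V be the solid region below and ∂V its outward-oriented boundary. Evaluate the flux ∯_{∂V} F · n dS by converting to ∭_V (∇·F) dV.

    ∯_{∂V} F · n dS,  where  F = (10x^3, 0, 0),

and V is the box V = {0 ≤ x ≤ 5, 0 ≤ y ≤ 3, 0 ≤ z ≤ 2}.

By the divergence theorem,

    ∯_{∂V} F · n dS = ∭_V (∇ · F) dV.

Compute the divergence:
    ∇ · F = ∂F_x/∂x + ∂F_y/∂y + ∂F_z/∂z = 30x^2 + 0 + 0 = 30x^2.

V is a rectangular box, so dV = dx dy dz with 0 ≤ x ≤ 5, 0 ≤ y ≤ 3, 0 ≤ z ≤ 2.

Integrate (30x^2) over V as an iterated integral:

    ∭_V (∇·F) dV = ∫_0^{5} ∫_0^{3} ∫_0^{2} (30x^2) dz dy dx.

Inner (z from 0 to 2): 60x^2.
Middle (y from 0 to 3): 180x^2.
Outer (x from 0 to 5): 7500.

Therefore ∯_{∂V} F · n dS = 7500.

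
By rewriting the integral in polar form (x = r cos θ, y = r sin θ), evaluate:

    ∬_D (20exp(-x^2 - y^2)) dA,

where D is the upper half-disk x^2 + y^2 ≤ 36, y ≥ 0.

The region D is 0 ≤ r ≤ 6, 0 ≤ θ ≤ π in polar coordinates, where x = r cos(θ), y = r sin(θ), and dA = r dr dθ.

Under the substitution, the integrand becomes 20exp(-r^2), so

    ∬_D (20exp(-x^2 - y^2)) dA = ∫_{0}^{π} ∫_{0}^{6} (20exp(-r^2)) · r dr dθ.

Inner integral (in r): ∫_{0}^{6} (20exp(-r^2)) · r dr = 10 - 10exp(-36).

Outer integral (in θ): ∫_{0}^{π} (10 - 10exp(-36)) dθ = -10π exp(-36) + 10π.

Therefore ∬_D (20exp(-x^2 - y^2)) dA = -10π exp(-36) + 10π.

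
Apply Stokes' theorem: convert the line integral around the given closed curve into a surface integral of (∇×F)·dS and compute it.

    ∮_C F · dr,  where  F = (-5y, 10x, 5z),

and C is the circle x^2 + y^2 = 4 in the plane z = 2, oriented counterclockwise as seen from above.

Let S be the flat disk x^2 + y^2 ≤ 4 in the plane z = 2, with upward unit normal n̂ = ẑ. By Stokes' theorem,

    ∮_C F · dr = ∬_S (∇ × F) · n̂ dS = ∬_D (curl F)_z dA,

where D is the disk x^2 + y^2 ≤ 4.

Compute the curl of F = (-5y, 10x, 5z):
    (∇ × F)_x = ∂F_z/∂y - ∂F_y/∂z = 0,
    (∇ × F)_y = ∂F_x/∂z - ∂F_z/∂x = 0,
    (∇ × F)_z = ∂F_y/∂x - ∂F_x/∂y = 15.

On z = 2, (curl F)_z = 15.

Convert to polar (x = r cos θ, y = r sin θ, dA = r dr dθ); the integrand becomes 15, so

    ∬_D (curl F)_z dA = ∫_0^{2π} ∫_0^{2} (15) · r dr dθ.

Inner (r from 0 to 2): 30.
Outer (θ from 0 to 2π): 60π.

Therefore ∮_C F · dr = 60π.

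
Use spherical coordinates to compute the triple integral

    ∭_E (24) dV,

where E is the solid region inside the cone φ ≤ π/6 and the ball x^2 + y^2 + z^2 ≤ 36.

In spherical coordinates, x = ρ sin(φ) cos(θ), y = ρ sin(φ) sin(θ), z = ρ cos(φ), and dV = ρ^2 sin(φ) dρ dφ dθ.

The integrand becomes 24, so

    ∭_E (24) dV = ∫_{0}^{2π} ∫_{0}^{π/6} ∫_{0}^{6} (24) · ρ^2 sin(φ) dρ dφ dθ.

Inner (ρ): 1728sin(φ).
Middle (φ): 1728 - 864sqrt(3).
Outer (θ): 1728π (2 - sqrt(3)).

Therefore the triple integral equals 1728π (2 - sqrt(3)).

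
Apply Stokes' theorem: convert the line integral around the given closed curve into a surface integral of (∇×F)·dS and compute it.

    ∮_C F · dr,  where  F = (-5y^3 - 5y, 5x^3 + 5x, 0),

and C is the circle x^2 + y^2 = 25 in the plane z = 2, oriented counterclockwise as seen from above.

Let S be the flat disk x^2 + y^2 ≤ 25 in the plane z = 2, with upward unit normal n̂ = ẑ. By Stokes' theorem,

    ∮_C F · dr = ∬_S (∇ × F) · n̂ dS = ∬_D (curl F)_z dA,

where D is the disk x^2 + y^2 ≤ 25.

Compute the curl of F = (-5y^3 - 5y, 5x^3 + 5x, 0):
    (∇ × F)_x = ∂F_z/∂y - ∂F_y/∂z = 0,
    (∇ × F)_y = ∂F_x/∂z - ∂F_z/∂x = 0,
    (∇ × F)_z = ∂F_y/∂x - ∂F_x/∂y = 15x^2 + 15y^2 + 10.

On z = 2, (curl F)_z = 15x^2 + 15y^2 + 10.

Convert to polar (x = r cos θ, y = r sin θ, dA = r dr dθ); the integrand becomes 15r^2 + 10, so

    ∬_D (curl F)_z dA = ∫_0^{2π} ∫_0^{5} (15r^2 + 10) · r dr dθ.

Inner (r from 0 to 5): 9875/4.
Outer (θ from 0 to 2π): 9875π/2.

Therefore ∮_C F · dr = 9875π/2.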